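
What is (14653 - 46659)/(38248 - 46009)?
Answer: 2462/597 ≈ 4.1240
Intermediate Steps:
(14653 - 46659)/(38248 - 46009) = -32006/(-7761) = -32006*(-1/7761) = 2462/597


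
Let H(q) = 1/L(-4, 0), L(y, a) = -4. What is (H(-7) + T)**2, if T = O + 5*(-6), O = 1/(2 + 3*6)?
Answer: 22801/25 ≈ 912.04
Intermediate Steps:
O = 1/20 (O = 1/(2 + 18) = 1/20 ≈ 0.050000)
H(q) = -1/4 (H(q) = 1/(-4) = -1/4)
T = -599/20 (T = 1/20 + 5*(-6) = 1/20 - 30 = -599/20 ≈ -29.950)
(H(-7) + T)**2 = (-1/4 - 599/20)**2 = (-151/5)**2 = 22801/25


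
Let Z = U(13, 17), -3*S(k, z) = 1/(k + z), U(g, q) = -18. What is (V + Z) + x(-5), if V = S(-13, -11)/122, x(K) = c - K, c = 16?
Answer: 26353/8784 ≈ 3.0001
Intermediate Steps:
S(k, z) = -1/(3*(k + z))
Z = -18
x(K) = 16 - K
V = 1/8784 (V = -1/(3*(-13) + 3*(-11))/122 = -1/(-39 - 33)*(1/122) = -1/(-72)*(1/122) = -1*(-1/72)*(1/122) = (1/72)*(1/122) = 1/8784 ≈ 0.00011384)
(V + Z) + x(-5) = (1/8784 - 18) + (16 - 1*(-5)) = -158111/8784 + (16 + 5) = -158111/8784 + 21 = 26353/8784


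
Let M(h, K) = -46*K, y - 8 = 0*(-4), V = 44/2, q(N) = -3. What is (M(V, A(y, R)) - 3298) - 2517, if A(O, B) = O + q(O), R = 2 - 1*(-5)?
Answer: -6045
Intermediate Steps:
V = 22 (V = 44*(½) = 22)
y = 8 (y = 8 + 0*(-4) = 8 + 0 = 8)
R = 7 (R = 2 + 5 = 7)
A(O, B) = -3 + O (A(O, B) = O - 3 = -3 + O)
M(h, K) = -46*K
(M(V, A(y, R)) - 3298) - 2517 = (-46*(-3 + 8) - 3298) - 2517 = (-46*5 - 3298) - 2517 = (-230 - 3298) - 2517 = -3528 - 2517 = -6045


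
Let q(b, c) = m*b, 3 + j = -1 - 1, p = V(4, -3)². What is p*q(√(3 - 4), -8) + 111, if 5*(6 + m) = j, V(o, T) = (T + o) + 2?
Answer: 111 - 63*I ≈ 111.0 - 63.0*I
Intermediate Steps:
V(o, T) = 2 + T + o
p = 9 (p = (2 - 3 + 4)² = 3² = 9)
j = -5 (j = -3 + (-1 - 1) = -3 - 2 = -5)
m = -7 (m = -6 + (⅕)*(-5) = -6 - 1 = -7)
q(b, c) = -7*b
p*q(√(3 - 4), -8) + 111 = 9*(-7*√(3 - 4)) + 111 = 9*(-7*I) + 111 = -63*I + 111 = 111 - 63*I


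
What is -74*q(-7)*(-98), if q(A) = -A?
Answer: 50764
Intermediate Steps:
-74*q(-7)*(-98) = -(-74)*(-7)*(-98) = -74*7*(-98) = -518*(-98) = 50764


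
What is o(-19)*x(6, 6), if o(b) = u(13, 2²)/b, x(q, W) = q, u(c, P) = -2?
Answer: 12/19 ≈ 0.63158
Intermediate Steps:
o(b) = -2/b
o(-19)*x(6, 6) = -2/(-19)*6 = -2*(-1/19)*6 = (2/19)*6 = 12/19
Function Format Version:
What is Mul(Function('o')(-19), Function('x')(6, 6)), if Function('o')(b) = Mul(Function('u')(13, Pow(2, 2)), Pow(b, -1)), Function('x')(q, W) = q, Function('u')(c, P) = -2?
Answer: Rational(12, 19) ≈ 0.63158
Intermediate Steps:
Function('o')(b) = Mul(-2, Pow(b, -1))
Mul(Function('o')(-19), Function('x')(6, 6)) = Mul(Mul(-2, Pow(-19, -1)), 6) = Mul(Mul(-2, Rational(-1, 19)), 6) = Mul(Rational(2, 19), 6) = Rational(12, 19)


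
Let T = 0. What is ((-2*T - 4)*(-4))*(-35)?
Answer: -560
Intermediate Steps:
((-2*T - 4)*(-4))*(-35) = ((-2*0 - 4)*(-4))*(-35) = ((0 - 4)*(-4))*(-35) = -4*(-4)*(-35) = 16*(-35) = -560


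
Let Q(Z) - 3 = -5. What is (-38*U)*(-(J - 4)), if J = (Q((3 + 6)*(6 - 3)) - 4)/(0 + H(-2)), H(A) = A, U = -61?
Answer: 2318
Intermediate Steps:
Q(Z) = -2 (Q(Z) = 3 - 5 = -2)
J = 3 (J = (-2 - 4)/(0 - 2) = -6/(-2) = -6*(-½) = 3)
(-38*U)*(-(J - 4)) = (-38*(-61))*(-(3 - 4)) = 2318*(-1*(-1)) = 2318*1 = 2318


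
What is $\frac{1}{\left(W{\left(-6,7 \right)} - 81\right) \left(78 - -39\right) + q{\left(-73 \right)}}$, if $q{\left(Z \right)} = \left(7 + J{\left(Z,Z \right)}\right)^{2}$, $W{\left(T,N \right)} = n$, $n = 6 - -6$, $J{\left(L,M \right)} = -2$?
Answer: $- \frac{1}{8048} \approx -0.00012425$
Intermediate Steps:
$n = 12$ ($n = 6 + 6 = 12$)
$W{\left(T,N \right)} = 12$
$q{\left(Z \right)} = 25$ ($q{\left(Z \right)} = \left(7 - 2\right)^{2} = 5^{2} = 25$)
$\frac{1}{\left(W{\left(-6,7 \right)} - 81\right) \left(78 - -39\right) + q{\left(-73 \right)}} = \frac{1}{\left(12 - 81\right) \left(78 - -39\right) + 25} = \frac{1}{- 69 \left(78 + 39\right) + 25} = \frac{1}{\left(-69\right) 117 + 25} = \frac{1}{-8073 + 25} = \frac{1}{-8048} = - \frac{1}{8048}$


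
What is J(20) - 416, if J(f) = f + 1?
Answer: -395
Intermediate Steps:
J(f) = 1 + f
J(20) - 416 = (1 + 20) - 416 = 21 - 416 = -395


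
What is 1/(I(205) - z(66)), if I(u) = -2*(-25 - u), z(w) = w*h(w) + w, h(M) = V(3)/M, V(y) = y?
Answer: 1/391 ≈ 0.0025575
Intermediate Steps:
h(M) = 3/M
z(w) = 3 + w (z(w) = w*(3/w) + w = 3 + w)
I(u) = 50 + 2*u
1/(I(205) - z(66)) = 1/((50 + 2*205) - (3 + 66)) = 1/((50 + 410) - 1*69) = 1/(460 - 69) = 1/391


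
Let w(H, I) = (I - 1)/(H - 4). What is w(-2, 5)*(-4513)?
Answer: 9026/3 ≈ 3008.7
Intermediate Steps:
w(H, I) = (-1 + I)/(-4 + H)
w(-2, 5)*(-4513) = ((-1 + 5)/(-4 - 2))*(-4513) = (4/(-6))*(-4513) = -1/6*4*(-4513) = -2/3*(-4513) = 9026/3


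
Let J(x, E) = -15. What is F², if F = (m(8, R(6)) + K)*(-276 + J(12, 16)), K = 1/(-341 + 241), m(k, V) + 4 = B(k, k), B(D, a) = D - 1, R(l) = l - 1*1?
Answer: 7570566081/10000 ≈ 7.5706e+5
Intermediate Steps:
R(l) = -1 + l (R(l) = l - 1 = -1 + l)
B(D, a) = -1 + D
m(k, V) = -5 + k (m(k, V) = -4 + (-1 + k) = -5 + k)
K = -1/100 (K = 1/(-100) = -1/100 ≈ -0.010000)
F = -87009/100 (F = ((-5 + 8) - 1/100)*(-276 - 15) = (3 - 1/100)*(-291) = (299/100)*(-291) = -87009/100 ≈ -870.09)
F² = (-87009/100)² = 7570566081/10000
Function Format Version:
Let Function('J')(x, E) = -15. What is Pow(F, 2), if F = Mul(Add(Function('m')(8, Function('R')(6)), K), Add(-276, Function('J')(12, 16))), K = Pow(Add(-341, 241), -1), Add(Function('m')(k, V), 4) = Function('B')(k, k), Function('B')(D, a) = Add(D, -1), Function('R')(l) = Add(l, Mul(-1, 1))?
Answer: Rational(7570566081, 10000) ≈ 7.5706e+5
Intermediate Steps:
Function('R')(l) = Add(-1, l) (Function('R')(l) = Add(l, -1) = Add(-1, l))
Function('B')(D, a) = Add(-1, D)
Function('m')(k, V) = Add(-5, k) (Function('m')(k, V) = Add(-4, Add(-1, k)) = Add(-5, k))
K = Rational(-1, 100) (K = Pow(-100, -1) = Rational(-1, 100) ≈ -0.010000)
F = Rational(-87009, 100) (F = Mul(Add(Add(-5, 8), Rational(-1, 100)), Add(-276, -15)) = Mul(Add(3, Rational(-1, 100)), -291) = Mul(Rational(299, 100), -291) = Rational(-87009, 100) ≈ -870.09)
Pow(F, 2) = Pow(Rational(-87009, 100), 2) = Rational(7570566081, 10000)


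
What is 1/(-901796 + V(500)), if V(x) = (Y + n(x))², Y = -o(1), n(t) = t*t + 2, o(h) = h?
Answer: 1/62499598205 ≈ 1.6000e-11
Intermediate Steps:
n(t) = 2 + t² (n(t) = t² + 2 = 2 + t²)
Y = -1 (Y = -1*1 = -1)
V(x) = (1 + x²)² (V(x) = (-1 + (2 + x²))² = (1 + x²)²)
1/(-901796 + V(500)) = 1/(-901796 + (1 + 500²)²) = 1/(-901796 + (1 + 250000)²) = 1/(-901796 + 250001²) = 1/(-901796 + 62500500001) = 1/62499598205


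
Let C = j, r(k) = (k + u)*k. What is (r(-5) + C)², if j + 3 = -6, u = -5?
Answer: 1681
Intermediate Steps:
r(k) = k*(-5 + k) (r(k) = (k - 5)*k = (-5 + k)*k = k*(-5 + k))
j = -9 (j = -3 - 6 = -9)
C = -9
(r(-5) + C)² = (-5*(-5 - 5) - 9)² = (-5*(-10) - 9)² = (50 - 9)² = 41² = 1681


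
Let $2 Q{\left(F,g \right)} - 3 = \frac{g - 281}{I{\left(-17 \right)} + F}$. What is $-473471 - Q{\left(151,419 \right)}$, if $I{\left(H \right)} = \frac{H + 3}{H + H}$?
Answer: $- \frac{203119898}{429} \approx -4.7347 \cdot 10^{5}$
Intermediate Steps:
$I{\left(H \right)} = \frac{3 + H}{2 H}$
$Q{\left(F,g \right)} = \frac{3}{2} + \frac{-281 + g}{2 \left(\frac{7}{17} + F\right)}$ ($Q{\left(F,g \right)} = \frac{3}{2} + \frac{\left(g - 281\right) \frac{1}{\frac{3 - 17}{2 \left(-17\right)} + F}}{2} = \frac{3}{2} + \frac{\left(-281 + g\right) \frac{1}{\frac{1}{2} \left(- \frac{1}{17}\right) \left(-14\right) + F}}{2} = \frac{3}{2} + \frac{\left(-281 + g\right) \frac{1}{\frac{7}{17} + F}}{2} = \frac{3}{2} + \frac{\frac{1}{\frac{7}{17} + F} \left(-281 + g\right)}{2} = \frac{3}{2} + \frac{-281 + g}{2 \left(\frac{7}{17} + F\right)}$)
$-473471 - Q{\left(151,419 \right)} = -473471 - \frac{-4756 + 17 \cdot 419 + 51 \cdot 151}{2 \left(7 + 17 \cdot 151\right)} = -473471 - \frac{-4756 + 7123 + 7701}{2 \left(7 + 2567\right)} = -473471 - \frac{1}{2} \cdot \frac{1}{2574} \cdot 10068 = -473471 - \frac{839}{429} = - \frac{203119898}{429}$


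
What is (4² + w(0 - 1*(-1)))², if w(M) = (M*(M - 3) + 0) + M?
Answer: 225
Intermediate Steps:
w(M) = M + M*(-3 + M) (w(M) = (M*(-3 + M) + 0) + M = M*(-3 + M) + M = M + M*(-3 + M))
(4² + w(0 - 1*(-1)))² = (4² + (0 - 1*(-1))*(-2 + (0 - 1*(-1))))² = (16 + (0 + 1)*(-2 + (0 + 1)))² = (16 + 1*(-2 + 1))² = (16 + 1*(-1))² = (16 - 1)² = 15² = 225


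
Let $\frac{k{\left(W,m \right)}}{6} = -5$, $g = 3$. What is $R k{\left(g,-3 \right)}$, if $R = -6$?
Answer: $180$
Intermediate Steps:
$k{\left(W,m \right)} = -30$ ($k{\left(W,m \right)} = 6 \left(-5\right) = -30$)
$R k{\left(g,-3 \right)} = \left(-6\right) \left(-30\right) = 180$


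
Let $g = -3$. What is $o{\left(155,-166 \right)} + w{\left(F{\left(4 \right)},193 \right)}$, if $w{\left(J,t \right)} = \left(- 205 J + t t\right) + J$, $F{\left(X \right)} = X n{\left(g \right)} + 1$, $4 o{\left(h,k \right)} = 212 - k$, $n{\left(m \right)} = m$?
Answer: $\frac{79175}{2} \approx 39588.0$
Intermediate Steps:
$o{\left(h,k \right)} = 53 - \frac{k}{4}$ ($o{\left(h,k \right)} = \frac{212 - k}{4} = 53 - \frac{k}{4}$)
$F{\left(X \right)} = 1 - 3 X$ ($F{\left(X \right)} = X \left(-3\right) + 1 = - 3 X + 1 = 1 - 3 X$)
$w{\left(J,t \right)} = t^{2} - 204 J$ ($w{\left(J,t \right)} = \left(- 205 J + t^{2}\right) + J = \left(t^{2} - 205 J\right) + J = t^{2} - 204 J$)
$o{\left(155,-166 \right)} + w{\left(F{\left(4 \right)},193 \right)} = \left(53 - - \frac{83}{2}\right) + \left(193^{2} - 204 \left(1 - 12\right)\right) = \left(53 + \frac{83}{2}\right) + \left(37249 - 204 \left(1 - 12\right)\right) = \frac{189}{2} + \left(37249 - -2244\right) = \frac{189}{2} + \left(37249 + 2244\right) = \frac{189}{2} + 39493 = \frac{79175}{2}$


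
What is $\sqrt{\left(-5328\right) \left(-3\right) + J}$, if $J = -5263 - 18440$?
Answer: $i \sqrt{7719} \approx 87.858 i$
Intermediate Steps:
$J = -23703$
$\sqrt{\left(-5328\right) \left(-3\right) + J} = \sqrt{\left(-5328\right) \left(-3\right) - 23703} = \sqrt{15984 - 23703} = \sqrt{-7719} = i \sqrt{7719}$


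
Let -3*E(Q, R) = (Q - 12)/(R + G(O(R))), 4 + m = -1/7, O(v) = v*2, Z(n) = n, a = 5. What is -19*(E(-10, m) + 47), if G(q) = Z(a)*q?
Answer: -77425/87 ≈ -889.94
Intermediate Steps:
O(v) = 2*v
G(q) = 5*q
m = -29/7 (m = -4 - 1/7 = -29/7 ≈ -4.1429)
E(Q, R) = -(-12 + Q)/(33*R) (E(Q, R) = -(Q - 12)/(3*(R + 5*(2*R))) = -(-12 + Q)/(3*(R + 10*R)) = -(-12 + Q)/(3*(11*R)) = -(-12 + Q)*1/(11*R)/3 = -(-12 + Q)/(33*R))
-19*(E(-10, m) + 47) = -19*((12 - 1*(-10))/(33*(-29/7)) + 47) = -19*((1/33)*(-7/29)*(12 + 10) + 47) = -19*((1/33)*(-7/29)*22 + 47) = -19*(-14/87 + 47) = -19*4075/87 = -77425/87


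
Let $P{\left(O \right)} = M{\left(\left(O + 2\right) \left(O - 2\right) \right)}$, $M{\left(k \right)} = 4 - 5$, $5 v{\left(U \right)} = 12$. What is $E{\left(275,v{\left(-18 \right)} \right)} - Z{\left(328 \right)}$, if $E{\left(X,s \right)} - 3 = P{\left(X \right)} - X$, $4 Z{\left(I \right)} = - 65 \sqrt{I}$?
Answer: $-273 + \frac{65 \sqrt{82}}{2} \approx 21.3$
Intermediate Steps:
$v{\left(U \right)} = \frac{12}{5}$ ($v{\left(U \right)} = \frac{1}{5} \cdot 12 = \frac{12}{5}$)
$Z{\left(I \right)} = - \frac{65 \sqrt{I}}{4}$ ($Z{\left(I \right)} = \frac{\left(-65\right) \sqrt{I}}{4} = - \frac{65 \sqrt{I}}{4}$)
$M{\left(k \right)} = -1$ ($M{\left(k \right)} = 4 - 5 = -1$)
$P{\left(O \right)} = -1$
$E{\left(X,s \right)} = 2 - X$ ($E{\left(X,s \right)} = 3 - \left(1 + X\right) = 2 - X$)
$E{\left(275,v{\left(-18 \right)} \right)} - Z{\left(328 \right)} = \left(2 - 275\right) - - \frac{65 \sqrt{328}}{4} = \left(2 - 275\right) - - \frac{65 \cdot 2 \sqrt{82}}{4} = -273 - - \frac{65 \sqrt{82}}{2} = -273 + \frac{65 \sqrt{82}}{2}$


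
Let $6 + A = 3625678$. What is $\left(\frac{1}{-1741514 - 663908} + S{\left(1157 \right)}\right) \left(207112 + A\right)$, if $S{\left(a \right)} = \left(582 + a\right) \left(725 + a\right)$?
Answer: $\frac{15086719959848395960}{1202711} \approx 1.2544 \cdot 10^{13}$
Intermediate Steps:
$A = 3625672$ ($A = -6 + 3625678 = 3625672$)
$\left(\frac{1}{-1741514 - 663908} + S{\left(1157 \right)}\right) \left(207112 + A\right) = \left(\frac{1}{-1741514 - 663908} + \left(421950 + 1157^{2} + 1307 \cdot 1157\right)\right) \left(207112 + 3625672\right) = \left(\frac{1}{-2405422} + \left(421950 + 1338649 + 1512199\right)\right) 3832784 = \left(- \frac{1}{2405422} + 3272798\right) 3832784 = \frac{7872460310755}{2405422} \cdot 3832784 = \frac{15086719959848395960}{1202711}$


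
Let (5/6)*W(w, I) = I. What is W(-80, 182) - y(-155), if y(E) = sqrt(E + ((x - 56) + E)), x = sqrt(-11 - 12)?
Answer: 1092/5 - sqrt(-366 + I*sqrt(23)) ≈ 218.27 - 19.132*I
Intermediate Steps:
x = I*sqrt(23) (x = sqrt(-23) = I*sqrt(23) ≈ 4.7958*I)
W(w, I) = 6*I/5
y(E) = sqrt(-56 + 2*E + I*sqrt(23)) (y(E) = sqrt(E + ((I*sqrt(23) - 56) + E)) = sqrt(E + ((-56 + I*sqrt(23)) + E)) = sqrt(E + (-56 + E + I*sqrt(23))) = sqrt(-56 + 2*E + I*sqrt(23)))
W(-80, 182) - y(-155) = (6/5)*182 - sqrt(-56 + 2*(-155) + I*sqrt(23)) = 1092/5 - sqrt(-56 - 310 + I*sqrt(23)) = 1092/5 - sqrt(-366 + I*sqrt(23))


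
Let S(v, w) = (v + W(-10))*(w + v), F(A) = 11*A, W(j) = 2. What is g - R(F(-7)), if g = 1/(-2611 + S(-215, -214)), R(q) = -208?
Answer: 18463329/88766 ≈ 208.00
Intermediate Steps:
S(v, w) = (2 + v)*(v + w) (S(v, w) = (v + 2)*(w + v) = (2 + v)*(v + w))
g = 1/88766 (g = 1/(-2611 + ((-215)² + 2*(-215) + 2*(-214) - 215*(-214))) = 1/(-2611 + (46225 - 430 - 428 + 46010)) = 1/(-2611 + 91377) = 1/88766 ≈ 1.1266e-5)
g - R(F(-7)) = 1/88766 - 1*(-208) = 1/88766 + 208 = 18463329/88766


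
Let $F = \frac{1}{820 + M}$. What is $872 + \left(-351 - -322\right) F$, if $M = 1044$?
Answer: $\frac{1625379}{1864} \approx 871.98$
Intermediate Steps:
$F = \frac{1}{1864}$ ($F = \frac{1}{820 + 1044} = \frac{1}{1864} \approx 0.00053648$)
$872 + \left(-351 - -322\right) F = 872 + \left(-351 - -322\right) \frac{1}{1864} = 872 + \left(-351 + 322\right) \frac{1}{1864} = 872 - \frac{29}{1864} = \frac{1625379}{1864}$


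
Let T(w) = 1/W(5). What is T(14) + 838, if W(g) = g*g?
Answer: 20951/25 ≈ 838.04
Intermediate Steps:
W(g) = g²
T(w) = 1/25 (T(w) = 1/(5²) = 1/25)
T(14) + 838 = 1/25 + 838 = 20951/25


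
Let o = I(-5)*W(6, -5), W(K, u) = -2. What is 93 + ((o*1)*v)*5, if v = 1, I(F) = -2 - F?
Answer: 63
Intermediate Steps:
o = -6 (o = (-2 - 1*(-5))*(-2) = (-2 + 5)*(-2) = 3*(-2) = -6)
93 + ((o*1)*v)*5 = 93 + (-6*1*1)*5 = 93 - 6*1*5 = 93 - 6*5 = 93 - 30 = 63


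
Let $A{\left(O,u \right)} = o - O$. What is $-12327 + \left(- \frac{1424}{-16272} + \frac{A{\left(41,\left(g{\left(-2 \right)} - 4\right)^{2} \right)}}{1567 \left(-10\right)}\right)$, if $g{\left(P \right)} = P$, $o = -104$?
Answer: $- \frac{39289267487}{3187278} \approx -12327.0$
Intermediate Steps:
$A{\left(O,u \right)} = -104 - O$
$-12327 + \left(- \frac{1424}{-16272} + \frac{A{\left(41,\left(g{\left(-2 \right)} - 4\right)^{2} \right)}}{1567 \left(-10\right)}\right) = -12327 + \left(- \frac{1424}{-16272} + \frac{-104 - 41}{1567 \left(-10\right)}\right) = -12327 + \left(\left(-1424\right) \left(- \frac{1}{16272}\right) + \frac{-104 - 41}{-15670}\right) = -12327 + \left(\frac{89}{1017} - - \frac{29}{3134}\right) = -12327 + \left(\frac{89}{1017} + \frac{29}{3134}\right) = -12327 + \frac{308419}{3187278} = - \frac{39289267487}{3187278}$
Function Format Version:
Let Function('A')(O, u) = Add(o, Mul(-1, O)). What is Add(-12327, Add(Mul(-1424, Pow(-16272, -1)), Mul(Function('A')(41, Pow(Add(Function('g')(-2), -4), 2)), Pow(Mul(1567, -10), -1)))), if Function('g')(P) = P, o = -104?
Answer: Rational(-39289267487, 3187278) ≈ -12327.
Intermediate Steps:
Function('A')(O, u) = Add(-104, Mul(-1, O))
Add(-12327, Add(Mul(-1424, Pow(-16272, -1)), Mul(Function('A')(41, Pow(Add(Function('g')(-2), -4), 2)), Pow(Mul(1567, -10), -1)))) = Add(-12327, Add(Mul(-1424, Pow(-16272, -1)), Mul(Add(-104, Mul(-1, 41)), Pow(Mul(1567, -10), -1)))) = Add(-12327, Add(Mul(-1424, Rational(-1, 16272)), Mul(Add(-104, -41), Pow(-15670, -1)))) = Add(-12327, Add(Rational(89, 1017), Mul(-145, Rational(-1, 15670)))) = Add(-12327, Add(Rational(89, 1017), Rational(29, 3134))) = Add(-12327, Rational(308419, 3187278)) = Rational(-39289267487, 3187278)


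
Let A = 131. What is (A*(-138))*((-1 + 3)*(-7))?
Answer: 253092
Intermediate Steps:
(A*(-138))*((-1 + 3)*(-7)) = (131*(-138))*((-1 + 3)*(-7)) = -36156*(-7) = -18078*(-14) = 253092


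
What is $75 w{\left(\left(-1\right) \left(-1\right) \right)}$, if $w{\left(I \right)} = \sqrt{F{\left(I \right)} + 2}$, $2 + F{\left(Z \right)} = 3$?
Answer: $75 \sqrt{3} \approx 129.9$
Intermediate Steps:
$F{\left(Z \right)} = 1$ ($F{\left(Z \right)} = -2 + 3 = 1$)
$w{\left(I \right)} = \sqrt{3}$ ($w{\left(I \right)} = \sqrt{1 + 2} = \sqrt{3}$)
$75 w{\left(\left(-1\right) \left(-1\right) \right)} = 75 \sqrt{3}$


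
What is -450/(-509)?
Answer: 450/509 ≈ 0.88409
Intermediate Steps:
-450/(-509) = -450*(-1)/509 = -50*(-9/509) = 450/509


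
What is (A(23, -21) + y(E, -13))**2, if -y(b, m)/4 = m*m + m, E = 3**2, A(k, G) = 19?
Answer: 366025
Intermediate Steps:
E = 9
y(b, m) = -4*m - 4*m**2 (y(b, m) = -4*(m*m + m) = -4*(m**2 + m) = -4*(m + m**2) = -4*m - 4*m**2)
(A(23, -21) + y(E, -13))**2 = (19 - 4*(-13)*(1 - 13))**2 = (19 - 4*(-13)*(-12))**2 = (19 - 624)**2 = (-605)**2 = 366025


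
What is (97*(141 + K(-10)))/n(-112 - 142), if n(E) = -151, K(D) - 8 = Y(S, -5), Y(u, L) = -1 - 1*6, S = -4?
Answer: -13774/151 ≈ -91.219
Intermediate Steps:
Y(u, L) = -7 (Y(u, L) = -1 - 6 = -7)
K(D) = 1 (K(D) = 8 - 7 = 1)
(97*(141 + K(-10)))/n(-112 - 142) = (97*(141 + 1))/(-151) = (97*142)*(-1/151) = 13774*(-1/151) = -13774/151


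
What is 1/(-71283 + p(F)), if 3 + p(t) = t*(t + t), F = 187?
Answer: -1/1348 ≈ -0.00074184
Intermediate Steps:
p(t) = -3 + 2*t**2 (p(t) = -3 + t*(t + t) = -3 + t*(2*t) = -3 + 2*t**2)
1/(-71283 + p(F)) = 1/(-71283 + (-3 + 2*187**2)) = 1/(-71283 + (-3 + 2*34969)) = 1/(-71283 + (-3 + 69938)) = 1/(-71283 + 69935) = 1/(-1348) = -1/1348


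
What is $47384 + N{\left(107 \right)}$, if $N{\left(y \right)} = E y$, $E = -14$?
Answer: $45886$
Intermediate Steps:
$N{\left(y \right)} = - 14 y$
$47384 + N{\left(107 \right)} = 47384 - 1498 = 45886$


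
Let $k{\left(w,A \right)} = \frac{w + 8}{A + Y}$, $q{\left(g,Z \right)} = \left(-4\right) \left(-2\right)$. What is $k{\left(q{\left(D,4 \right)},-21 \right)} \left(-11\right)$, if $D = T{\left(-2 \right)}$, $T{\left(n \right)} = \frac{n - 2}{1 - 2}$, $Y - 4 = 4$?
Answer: $\frac{176}{13} \approx 13.538$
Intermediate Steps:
$Y = 8$ ($Y = 4 + 4 = 8$)
$T{\left(n \right)} = 2 - n$ ($T{\left(n \right)} = \frac{-2 + n}{-1} = \left(-2 + n\right) \left(-1\right) = 2 - n$)
$D = 4$ ($D = 2 - -2 = 2 + 2 = 4$)
$q{\left(g,Z \right)} = 8$
$k{\left(w,A \right)} = \frac{8 + w}{8 + A}$ ($k{\left(w,A \right)} = \frac{w + 8}{A + 8} = \frac{8 + w}{8 + A}$)
$k{\left(q{\left(D,4 \right)},-21 \right)} \left(-11\right) = \frac{8 + 8}{8 - 21} \left(-11\right) = \frac{1}{-13} \cdot 16 \left(-11\right) = \left(- \frac{1}{13}\right) 16 \left(-11\right) = \left(- \frac{16}{13}\right) \left(-11\right) = \frac{176}{13}$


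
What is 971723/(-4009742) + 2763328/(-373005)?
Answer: -11442689878991/1495653814710 ≈ -7.6506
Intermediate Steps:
971723/(-4009742) + 2763328/(-373005) = 971723*(-1/4009742) + 2763328*(-1/373005) = -971723/4009742 - 2763328/373005 = -11442689878991/1495653814710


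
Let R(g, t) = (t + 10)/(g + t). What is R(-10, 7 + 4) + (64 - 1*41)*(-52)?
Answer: -1175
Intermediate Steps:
R(g, t) = (10 + t)/(g + t)
R(-10, 7 + 4) + (64 - 1*41)*(-52) = (10 + (7 + 4))/(-10 + (7 + 4)) + (64 - 1*41)*(-52) = (10 + 11)/(-10 + 11) + (64 - 41)*(-52) = 21/1 + 23*(-52) = 1*21 - 1196 = 21 - 1196 = -1175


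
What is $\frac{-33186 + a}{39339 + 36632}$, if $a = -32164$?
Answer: $- \frac{65350}{75971} \approx -0.8602$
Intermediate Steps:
$\frac{-33186 + a}{39339 + 36632} = \frac{-33186 - 32164}{39339 + 36632} = - \frac{65350}{75971}$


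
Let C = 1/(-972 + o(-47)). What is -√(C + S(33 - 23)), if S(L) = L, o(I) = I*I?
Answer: -√15302927/1237 ≈ -3.1624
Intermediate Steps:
o(I) = I²
C = 1/1237 (C = 1/(-972 + (-47)²) = 1/(-972 + 2209) = 1/1237 ≈ 0.00080841)
-√(C + S(33 - 23)) = -√(1/1237 + (33 - 23)) = -√(1/1237 + 10) = -√(12371/1237) = -√15302927/1237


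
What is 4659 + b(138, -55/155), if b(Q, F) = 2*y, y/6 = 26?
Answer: 4971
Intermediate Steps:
y = 156 (y = 6*26 = 156)
b(Q, F) = 312 (b(Q, F) = 2*156 = 312)
4659 + b(138, -55/155) = 4659 + 312 = 4971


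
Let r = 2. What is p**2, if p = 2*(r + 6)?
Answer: 256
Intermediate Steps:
p = 16 (p = 2*(2 + 6) = 2*8 = 16)
p**2 = 16**2 = 256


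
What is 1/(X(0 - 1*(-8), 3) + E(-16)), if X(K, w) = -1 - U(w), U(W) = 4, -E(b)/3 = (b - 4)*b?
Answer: -1/965 ≈ -0.0010363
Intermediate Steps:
E(b) = -3*b*(-4 + b) (E(b) = -3*(b - 4)*b = -3*(-4 + b)*b = -3*b*(-4 + b))
X(K, w) = -5 (X(K, w) = -1 - 1*4 = -1 - 4 = -5)
1/(X(0 - 1*(-8), 3) + E(-16)) = 1/(-5 + 3*(-16)*(4 - 1*(-16))) = 1/(-5 + 3*(-16)*(4 + 16)) = 1/(-5 + 3*(-16)*20) = 1/(-5 - 960) = 1/(-965) = -1/965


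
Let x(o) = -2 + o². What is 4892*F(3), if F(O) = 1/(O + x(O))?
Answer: 2446/5 ≈ 489.20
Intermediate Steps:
F(O) = 1/(-2 + O + O²) (F(O) = 1/(O + (-2 + O²)) = 1/(-2 + O + O²))
4892*F(3) = 4892/(-2 + 3 + 3²) = 4892/(-2 + 3 + 9) = 4892/10 = 4892*(⅒) = 2446/5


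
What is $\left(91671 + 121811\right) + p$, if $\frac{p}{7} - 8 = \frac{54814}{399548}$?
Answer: $\frac{42659532261}{199774} \approx 2.1354 \cdot 10^{5}$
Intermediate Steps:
$p = \frac{11379193}{199774}$ ($p = 56 + 7 \cdot \frac{54814}{399548} = 56 + 7 \cdot 54814 \cdot \frac{1}{399548} = 56 + 7 \cdot \frac{27407}{199774} = 56 + \frac{191849}{199774} = \frac{11379193}{199774} \approx 56.96$)
$\left(91671 + 121811\right) + p = \left(91671 + 121811\right) + \frac{11379193}{199774} = 213482 + \frac{11379193}{199774} = \frac{42659532261}{199774}$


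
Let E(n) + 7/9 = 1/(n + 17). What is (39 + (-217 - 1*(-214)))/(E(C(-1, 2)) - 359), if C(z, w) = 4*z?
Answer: -4212/42085 ≈ -0.10008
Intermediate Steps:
E(n) = -7/9 + 1/(17 + n) (E(n) = -7/9 + 1/(n + 17) = -7/9 + 1/(17 + n))
(39 + (-217 - 1*(-214)))/(E(C(-1, 2)) - 359) = (39 + (-217 - 1*(-214)))/((-110 - 28*(-1))/(9*(17 + 4*(-1))) - 359) = (39 + (-217 + 214))/((-110 - 7*(-4))/(9*(17 - 4)) - 359) = (39 - 3)/((⅑)*(-110 + 28)/13 - 359) = 36/((⅑)*(1/13)*(-82) - 359) = 36/(-82/117 - 359) = 36/(-42085/117) = 36*(-117/42085) = -4212/42085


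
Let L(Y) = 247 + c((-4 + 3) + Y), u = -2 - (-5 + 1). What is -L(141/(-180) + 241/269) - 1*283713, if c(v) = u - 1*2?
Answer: -283960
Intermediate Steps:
u = 2 (u = -2 - 1*(-4) = -2 + 4 = 2)
c(v) = 0 (c(v) = 2 - 1*2 = 2 - 2 = 0)
L(Y) = 247 (L(Y) = 247 + 0 = 247)
-L(141/(-180) + 241/269) - 1*283713 = -1*247 - 1*283713 = -247 - 283713 = -283960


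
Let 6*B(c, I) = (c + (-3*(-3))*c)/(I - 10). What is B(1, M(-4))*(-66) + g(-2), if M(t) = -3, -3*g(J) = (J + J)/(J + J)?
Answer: 317/39 ≈ 8.1282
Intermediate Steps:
g(J) = -1/3 (g(J) = -(J + J)/(3*(J + J)) = -2*J/(3*(2*J)) = -2*J*1/(2*J)/3 = -1/3*1 = -1/3)
B(c, I) = 5*c/(3*(-10 + I)) (B(c, I) = ((c + (-3*(-3))*c)/(I - 10))/6 = ((c + 9*c)/(-10 + I))/6 = ((10*c)/(-10 + I))/6 = (10*c/(-10 + I))/6 = 5*c/(3*(-10 + I)))
B(1, M(-4))*(-66) + g(-2) = ((5/3)*1/(-10 - 3))*(-66) - 1/3 = ((5/3)*1/(-13))*(-66) - 1/3 = ((5/3)*1*(-1/13))*(-66) - 1/3 = -5/39*(-66) - 1/3 = 110/13 - 1/3 = 317/39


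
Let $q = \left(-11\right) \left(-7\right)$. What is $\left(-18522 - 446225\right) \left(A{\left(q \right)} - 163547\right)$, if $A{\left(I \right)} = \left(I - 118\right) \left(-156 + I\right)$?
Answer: $74502662076$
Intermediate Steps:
$q = 77$
$A{\left(I \right)} = \left(-156 + I\right) \left(-118 + I\right)$ ($A{\left(I \right)} = \left(-118 + I\right) \left(-156 + I\right) = \left(-156 + I\right) \left(-118 + I\right)$)
$\left(-18522 - 446225\right) \left(A{\left(q \right)} - 163547\right) = \left(-18522 - 446225\right) \left(\left(18408 + 77^{2} - 21098\right) - 163547\right) = - 464747 \left(\left(18408 + 5929 - 21098\right) - 163547\right) = - 464747 \left(3239 - 163547\right) = \left(-464747\right) \left(-160308\right) = 74502662076$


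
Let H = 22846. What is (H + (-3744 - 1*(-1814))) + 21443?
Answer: 42359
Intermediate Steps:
(H + (-3744 - 1*(-1814))) + 21443 = (22846 + (-3744 - 1*(-1814))) + 21443 = (22846 + (-3744 + 1814)) + 21443 = (22846 - 1930) + 21443 = 20916 + 21443 = 42359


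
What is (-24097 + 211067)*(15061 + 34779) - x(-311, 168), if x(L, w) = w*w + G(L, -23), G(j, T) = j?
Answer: 9318556887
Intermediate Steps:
x(L, w) = L + w**2 (x(L, w) = w*w + L = w**2 + L = L + w**2)
(-24097 + 211067)*(15061 + 34779) - x(-311, 168) = (-24097 + 211067)*(15061 + 34779) - (-311 + 168**2) = 186970*49840 - (-311 + 28224) = 9318584800 - 1*27913 = 9318584800 - 27913 = 9318556887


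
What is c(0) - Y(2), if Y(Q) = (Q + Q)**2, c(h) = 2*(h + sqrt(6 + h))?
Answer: -16 + 2*sqrt(6) ≈ -11.101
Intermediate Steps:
c(h) = 2*h + 2*sqrt(6 + h)
Y(Q) = 4*Q**2 (Y(Q) = (2*Q)**2 = 4*Q**2)
c(0) - Y(2) = (2*0 + 2*sqrt(6 + 0)) - 4*2**2 = (0 + 2*sqrt(6)) - 4*4 = 2*sqrt(6) - 1*16 = 2*sqrt(6) - 16 = -16 + 2*sqrt(6)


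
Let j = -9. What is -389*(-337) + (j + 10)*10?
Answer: 131103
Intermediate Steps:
-389*(-337) + (j + 10)*10 = -389*(-337) + (-9 + 10)*10 = 131093 + 1*10 = 131093 + 10 = 131103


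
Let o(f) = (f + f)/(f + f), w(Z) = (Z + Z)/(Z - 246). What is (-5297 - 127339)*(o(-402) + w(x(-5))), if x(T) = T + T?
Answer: -2287971/16 ≈ -1.4300e+5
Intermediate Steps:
x(T) = 2*T
w(Z) = 2*Z/(-246 + Z) (w(Z) = (2*Z)/(-246 + Z) = 2*Z/(-246 + Z))
o(f) = 1 (o(f) = (2*f)/((2*f)) = (2*f)*(1/(2*f)) = 1)
(-5297 - 127339)*(o(-402) + w(x(-5))) = (-5297 - 127339)*(1 + 2*(2*(-5))/(-246 + 2*(-5))) = -132636*(1 + 2*(-10)/(-246 - 10)) = -132636*(1 + 2*(-10)/(-256)) = -132636*(1 + 2*(-10)*(-1/256)) = -132636*(1 + 5/64) = -132636*69/64 = -2287971/16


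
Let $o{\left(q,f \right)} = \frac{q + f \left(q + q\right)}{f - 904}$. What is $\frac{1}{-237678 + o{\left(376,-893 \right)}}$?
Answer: $- \frac{599}{142145402} \approx -4.214 \cdot 10^{-6}$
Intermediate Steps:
$o{\left(q,f \right)} = \frac{q + 2 f q}{-904 + f}$ ($o{\left(q,f \right)} = \frac{q + f 2 q}{-904 + f} = \frac{q + 2 f q}{-904 + f}$)
$\frac{1}{-237678 + o{\left(376,-893 \right)}} = \frac{1}{-237678 + \frac{376 \left(1 + 2 \left(-893\right)\right)}{-904 - 893}} = \frac{1}{-237678 + \frac{376 \left(1 - 1786\right)}{-1797}} = \frac{1}{-237678 + 376 \left(- \frac{1}{1797}\right) \left(-1785\right)} = \frac{1}{-237678 + \frac{223720}{599}} = \frac{1}{- \frac{142145402}{599}} = - \frac{599}{142145402}$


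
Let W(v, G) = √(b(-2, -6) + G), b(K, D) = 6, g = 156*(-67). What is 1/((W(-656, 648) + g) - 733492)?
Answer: -371972/276726337241 - √654/553452674482 ≈ -1.3442e-6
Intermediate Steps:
g = -10452
W(v, G) = √(6 + G)
1/((W(-656, 648) + g) - 733492) = 1/((√(6 + 648) - 10452) - 733492) = 1/((√654 - 10452) - 733492) = 1/((-10452 + √654) - 733492) = 1/(-743944 + √654)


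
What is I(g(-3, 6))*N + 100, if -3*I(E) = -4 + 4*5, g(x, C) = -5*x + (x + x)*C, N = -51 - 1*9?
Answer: 420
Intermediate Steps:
N = -60 (N = -51 - 9 = -60)
g(x, C) = -5*x + 2*C*x (g(x, C) = -5*x + (2*x)*C = -5*x + 2*C*x)
I(E) = -16/3 (I(E) = -(-4 + 4*5)/3 = -(-4 + 20)/3 = -⅓*16 = -16/3)
I(g(-3, 6))*N + 100 = -16/3*(-60) + 100 = 320 + 100 = 420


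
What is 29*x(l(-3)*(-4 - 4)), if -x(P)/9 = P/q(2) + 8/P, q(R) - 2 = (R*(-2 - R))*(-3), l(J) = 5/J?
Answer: -18879/65 ≈ -290.45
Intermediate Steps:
q(R) = 2 - 3*R*(-2 - R) (q(R) = 2 + (R*(-2 - R))*(-3) = 2 - 3*R*(-2 - R))
x(P) = -72/P - 9*P/26 (x(P) = -9*(P/(2 + 3*2**2 + 6*2) + 8/P) = -9*(P/(2 + 3*4 + 12) + 8/P) = -9*(P/(2 + 12 + 12) + 8/P) = -9*(P/26 + 8/P) = -9*(8/P + P/26) = -72/P - 9*P/26)
29*x(l(-3)*(-4 - 4)) = 29*(-72*(-3/(5*(-4 - 4))) - 9*5/(-3)*(-4 - 4)/26) = 29*(-72/((5*(-1/3))*(-8)) - 9*5*(-1/3)*(-8)/26) = 29*(-72/((-5/3*(-8))) - (-15)*(-8)/26) = 29*(-72/40/3 - 9/26*40/3) = 29*(-72*3/40 - 60/13) = 29*(-27/5 - 60/13) = 29*(-651/65) = -18879/65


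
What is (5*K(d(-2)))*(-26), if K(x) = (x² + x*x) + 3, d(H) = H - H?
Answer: -390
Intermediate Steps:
d(H) = 0
K(x) = 3 + 2*x² (K(x) = (x² + x²) + 3 = 2*x² + 3 = 3 + 2*x²)
(5*K(d(-2)))*(-26) = (5*(3 + 2*0²))*(-26) = (5*(3 + 2*0))*(-26) = (5*(3 + 0))*(-26) = (5*3)*(-26) = 15*(-26) = -390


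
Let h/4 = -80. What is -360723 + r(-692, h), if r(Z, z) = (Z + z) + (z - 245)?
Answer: -362300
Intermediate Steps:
h = -320 (h = 4*(-80) = -320)
r(Z, z) = -245 + Z + 2*z (r(Z, z) = (Z + z) + (-245 + z) = -245 + Z + 2*z)
-360723 + r(-692, h) = -360723 + (-245 - 692 + 2*(-320)) = -360723 + (-245 - 692 - 640) = -360723 - 1577 = -362300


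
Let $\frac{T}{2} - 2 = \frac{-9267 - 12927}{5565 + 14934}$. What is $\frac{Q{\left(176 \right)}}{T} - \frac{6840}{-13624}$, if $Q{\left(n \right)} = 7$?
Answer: $\frac{92174473}{21348808} \approx 4.3175$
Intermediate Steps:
$T = \frac{12536}{6833}$ ($T = 4 + 2 \frac{-9267 - 12927}{5565 + 14934} = 4 + 2 \left(- \frac{22194}{20499}\right) = 4 + 2 \left(\left(-22194\right) \frac{1}{20499}\right) = 4 + 2 \left(- \frac{7398}{6833}\right) = 4 - \frac{14796}{6833} = \frac{12536}{6833} \approx 1.8346$)
$\frac{Q{\left(176 \right)}}{T} - \frac{6840}{-13624} = \frac{7}{\frac{12536}{6833}} - \frac{6840}{-13624} = 7 \cdot \frac{6833}{12536} - - \frac{855}{1703} = \frac{47831}{12536} + \frac{855}{1703} = \frac{92174473}{21348808}$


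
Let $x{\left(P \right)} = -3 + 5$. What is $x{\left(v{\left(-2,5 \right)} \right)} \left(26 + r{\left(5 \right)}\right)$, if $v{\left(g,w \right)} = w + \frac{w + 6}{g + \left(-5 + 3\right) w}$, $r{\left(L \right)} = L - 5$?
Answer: $52$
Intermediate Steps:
$r{\left(L \right)} = -5 + L$
$v{\left(g,w \right)} = w + \frac{6 + w}{g - 2 w}$
$x{\left(P \right)} = 2$
$x{\left(v{\left(-2,5 \right)} \right)} \left(26 + r{\left(5 \right)}\right) = 2 \left(26 + \left(-5 + 5\right)\right) = 2 \left(26 + 0\right) = 2 \cdot 26 = 52$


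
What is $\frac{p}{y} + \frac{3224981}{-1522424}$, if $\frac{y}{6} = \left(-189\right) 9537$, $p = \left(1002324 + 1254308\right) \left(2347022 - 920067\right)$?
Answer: $- \frac{350172224995584517}{1176067972728} \approx -2.9775 \cdot 10^{5}$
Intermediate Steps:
$p = 3220112315560$ ($p = 2256632 \cdot 1426955 = 3220112315560$)
$y = -10814958$ ($y = 6 \left(\left(-189\right) 9537\right) = 6 \left(-1802493\right) = -10814958$)
$\frac{p}{y} + \frac{3224981}{-1522424} = \frac{3220112315560}{-10814958} + \frac{3224981}{-1522424} = 3220112315560 \left(- \frac{1}{10814958}\right) + 3224981 \left(- \frac{1}{1522424}\right) = - \frac{230008022540}{772497} - \frac{3224981}{1522424} = - \frac{350172224995584517}{1176067972728}$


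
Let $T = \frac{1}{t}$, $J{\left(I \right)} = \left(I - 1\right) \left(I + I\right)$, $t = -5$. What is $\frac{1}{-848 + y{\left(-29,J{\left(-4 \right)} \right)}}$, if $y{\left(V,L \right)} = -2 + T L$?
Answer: $- \frac{1}{858} \approx -0.0011655$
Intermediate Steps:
$J{\left(I \right)} = 2 I \left(-1 + I\right)$ ($J{\left(I \right)} = \left(-1 + I\right) 2 I = 2 I \left(-1 + I\right)$)
$T = - \frac{1}{5}$ ($T = \frac{1}{-5} = - \frac{1}{5} \approx -0.2$)
$y{\left(V,L \right)} = -2 - \frac{L}{5}$
$\frac{1}{-848 + y{\left(-29,J{\left(-4 \right)} \right)}} = \frac{1}{-848 - \left(2 + \frac{2 \left(-4\right) \left(-1 - 4\right)}{5}\right)} = \frac{1}{-848 - \left(2 + \frac{2 \left(-4\right) \left(-5\right)}{5}\right)} = \frac{1}{-848 - 10} = \frac{1}{-858} = - \frac{1}{858}$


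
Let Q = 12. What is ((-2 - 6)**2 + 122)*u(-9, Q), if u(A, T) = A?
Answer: -1674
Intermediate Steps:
((-2 - 6)**2 + 122)*u(-9, Q) = ((-2 - 6)**2 + 122)*(-9) = ((-8)**2 + 122)*(-9) = (64 + 122)*(-9) = 186*(-9) = -1674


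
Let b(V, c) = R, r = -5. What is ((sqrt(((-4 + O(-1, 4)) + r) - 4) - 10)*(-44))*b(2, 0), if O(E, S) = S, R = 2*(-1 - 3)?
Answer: -3520 + 1056*I ≈ -3520.0 + 1056.0*I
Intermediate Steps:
R = -8 (R = 2*(-4) = -8)
b(V, c) = -8
((sqrt(((-4 + O(-1, 4)) + r) - 4) - 10)*(-44))*b(2, 0) = ((sqrt(((-4 + 4) - 5) - 4) - 10)*(-44))*(-8) = ((sqrt((0 - 5) - 4) - 10)*(-44))*(-8) = ((sqrt(-5 - 4) - 10)*(-44))*(-8) = ((sqrt(-9) - 10)*(-44))*(-8) = ((3*I - 10)*(-44))*(-8) = ((-10 + 3*I)*(-44))*(-8) = (440 - 132*I)*(-8) = -3520 + 1056*I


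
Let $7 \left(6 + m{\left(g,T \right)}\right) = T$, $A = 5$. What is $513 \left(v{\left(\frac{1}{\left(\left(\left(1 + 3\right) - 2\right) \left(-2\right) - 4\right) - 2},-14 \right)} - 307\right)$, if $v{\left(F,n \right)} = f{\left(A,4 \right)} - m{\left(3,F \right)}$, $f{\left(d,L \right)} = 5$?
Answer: $- \frac{10628847}{70} \approx -1.5184 \cdot 10^{5}$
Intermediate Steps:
$m{\left(g,T \right)} = -6 + \frac{T}{7}$
$v{\left(F,n \right)} = 11 - \frac{F}{7}$ ($v{\left(F,n \right)} = 5 - \left(-6 + \frac{F}{7}\right) = 11 - \frac{F}{7}$)
$513 \left(v{\left(\frac{1}{\left(\left(\left(1 + 3\right) - 2\right) \left(-2\right) - 4\right) - 2},-14 \right)} - 307\right) = 513 \left(\left(11 - \frac{1}{7 \left(\left(\left(\left(1 + 3\right) - 2\right) \left(-2\right) - 4\right) - 2\right)}\right) - 307\right) = 513 \left(\left(11 - \frac{1}{7 \left(\left(\left(4 - 2\right) \left(-2\right) - 4\right) - 2\right)}\right) - 307\right) = 513 \left(\left(11 - \frac{1}{7 \left(\left(2 \left(-2\right) - 4\right) - 2\right)}\right) - 307\right) = 513 \left(\left(11 - \frac{1}{7 \left(\left(-4 - 4\right) - 2\right)}\right) - 307\right) = 513 \left(\left(11 - \frac{1}{7 \left(-8 - 2\right)}\right) - 307\right) = 513 \left(\left(11 - \frac{1}{7 \left(-10\right)}\right) - 307\right) = 513 \left(\left(11 - - \frac{1}{70}\right) - 307\right) = 513 \left(\left(11 + \frac{1}{70}\right) - 307\right) = 513 \left(\frac{771}{70} - 307\right) = 513 \left(- \frac{20719}{70}\right) = - \frac{10628847}{70}$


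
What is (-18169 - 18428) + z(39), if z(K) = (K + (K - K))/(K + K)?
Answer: -73193/2 ≈ -36597.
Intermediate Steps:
z(K) = 1/2 (z(K) = (K + 0)/((2*K)) = K*(1/(2*K)) = 1/2)
(-18169 - 18428) + z(39) = (-18169 - 18428) + 1/2 = -36597 + 1/2 = -73193/2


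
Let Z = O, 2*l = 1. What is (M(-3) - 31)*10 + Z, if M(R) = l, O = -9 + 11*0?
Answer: -314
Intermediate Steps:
l = ½ (l = (½)*1 = ½ ≈ 0.50000)
O = -9 (O = -9 + 0 = -9)
Z = -9
M(R) = ½
(M(-3) - 31)*10 + Z = (½ - 31)*10 - 9 = -61/2*10 - 9 = -305 - 9 = -314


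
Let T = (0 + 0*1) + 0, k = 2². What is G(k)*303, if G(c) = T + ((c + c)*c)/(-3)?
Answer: -3232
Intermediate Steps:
k = 4
T = 0 (T = (0 + 0) + 0 = 0 + 0 = 0)
G(c) = -2*c²/3 (G(c) = 0 + ((c + c)*c)/(-3) = 0 - 2*c*c/3 = 0 - 2*c²/3 = -2*c²/3)
G(k)*303 = -⅔*4²*303 = -⅔*16*303 = -32/3*303 = -3232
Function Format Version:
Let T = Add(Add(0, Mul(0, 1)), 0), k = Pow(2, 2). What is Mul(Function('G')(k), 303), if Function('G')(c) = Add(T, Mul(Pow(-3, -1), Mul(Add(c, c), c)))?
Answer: -3232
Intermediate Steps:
k = 4
T = 0 (T = Add(Add(0, 0), 0) = Add(0, 0) = 0)
Function('G')(c) = Mul(Rational(-2, 3), Pow(c, 2)) (Function('G')(c) = Add(0, Mul(Pow(-3, -1), Mul(Add(c, c), c))) = Add(0, Mul(Rational(-1, 3), Mul(Mul(2, c), c))) = Add(0, Mul(Rational(-1, 3), Mul(2, Pow(c, 2)))) = Add(0, Mul(Rational(-2, 3), Pow(c, 2))) = Mul(Rational(-2, 3), Pow(c, 2)))
Mul(Function('G')(k), 303) = Mul(Mul(Rational(-2, 3), Pow(4, 2)), 303) = Mul(Mul(Rational(-2, 3), 16), 303) = Mul(Rational(-32, 3), 303) = -3232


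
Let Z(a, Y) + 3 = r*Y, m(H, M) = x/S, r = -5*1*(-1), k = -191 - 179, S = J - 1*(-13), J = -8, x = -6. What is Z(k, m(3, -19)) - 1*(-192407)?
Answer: 192398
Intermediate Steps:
S = 5 (S = -8 - 1*(-13) = -8 + 13 = 5)
k = -370
r = 5 (r = -5*(-1) = 5)
m(H, M) = -6/5
Z(a, Y) = -3 + 5*Y
Z(k, m(3, -19)) - 1*(-192407) = (-3 + 5*(-6/5)) - 1*(-192407) = (-3 - 6) + 192407 = -9 + 192407 = 192398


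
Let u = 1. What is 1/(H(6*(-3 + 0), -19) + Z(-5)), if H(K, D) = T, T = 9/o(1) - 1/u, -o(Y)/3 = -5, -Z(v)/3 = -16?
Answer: 5/238 ≈ 0.021008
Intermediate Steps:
Z(v) = 48 (Z(v) = -3*(-16) = 48)
o(Y) = 15 (o(Y) = -3*(-5) = 15)
T = -⅖ (T = 9/15 - 1/1 = 9*(1/15) - 1*1 = ⅗ - 1 = -⅖ ≈ -0.40000)
H(K, D) = -⅖
1/(H(6*(-3 + 0), -19) + Z(-5)) = 1/(-⅖ + 48) = 1/(238/5) = 5/238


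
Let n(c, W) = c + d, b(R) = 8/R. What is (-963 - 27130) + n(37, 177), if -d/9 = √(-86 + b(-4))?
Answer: -28056 - 18*I*√22 ≈ -28056.0 - 84.427*I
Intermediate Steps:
d = -18*I*√22 (d = -9*√(-86 + 8/(-4)) = -9*√(-86 + 8*(-¼)) = -9*√(-86 - 2) = -18*I*√22 ≈ -84.427*I)
n(c, W) = c - 18*I*√22
(-963 - 27130) + n(37, 177) = (-963 - 27130) + (37 - 18*I*√22) = -28093 + (37 - 18*I*√22) = -28056 - 18*I*√22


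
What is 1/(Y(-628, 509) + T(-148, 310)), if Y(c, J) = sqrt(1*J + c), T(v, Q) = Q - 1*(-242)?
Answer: 552/304823 - I*sqrt(119)/304823 ≈ 0.0018109 - 3.5787e-5*I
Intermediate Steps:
T(v, Q) = 242 + Q (T(v, Q) = Q + 242 = 242 + Q)
Y(c, J) = sqrt(J + c)
1/(Y(-628, 509) + T(-148, 310)) = 1/(sqrt(509 - 628) + (242 + 310)) = 1/(sqrt(-119) + 552) = 1/(I*sqrt(119) + 552) = 1/(552 + I*sqrt(119))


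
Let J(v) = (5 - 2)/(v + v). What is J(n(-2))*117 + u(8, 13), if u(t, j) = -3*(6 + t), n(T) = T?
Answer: -519/4 ≈ -129.75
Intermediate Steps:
u(t, j) = -18 - 3*t
J(v) = 3/(2*v) (J(v) = 3/((2*v)) = 3*(1/(2*v)) = 3/(2*v))
J(n(-2))*117 + u(8, 13) = ((3/2)/(-2))*117 + (-18 - 3*8) = ((3/2)*(-½))*117 + (-18 - 24) = -¾*117 - 42 = -351/4 - 42 = -519/4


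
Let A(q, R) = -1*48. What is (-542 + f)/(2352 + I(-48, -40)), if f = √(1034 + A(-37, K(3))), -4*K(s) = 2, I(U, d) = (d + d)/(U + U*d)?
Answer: -63414/275179 + 117*√986/275179 ≈ -0.21710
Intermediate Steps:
I(U, d) = 2*d/(U + U*d) (I(U, d) = (2*d)/(U + U*d) = 2*d/(U + U*d))
K(s) = -½ (K(s) = -¼*2 = -½)
A(q, R) = -48
f = √986 (f = √(1034 - 48) = √986 ≈ 31.401)
(-542 + f)/(2352 + I(-48, -40)) = (-542 + √986)/(2352 + 2*(-40)/(-48*(1 - 40))) = (-542 + √986)/(2352 + 2*(-40)*(-1/48)/(-39)) = (-542 + √986)/(2352 + 2*(-40)*(-1/48)*(-1/39)) = (-542 + √986)/(2352 - 5/117) = (-542 + √986)/(275179/117) = (-542 + √986)*(117/275179) = -63414/275179 + 117*√986/275179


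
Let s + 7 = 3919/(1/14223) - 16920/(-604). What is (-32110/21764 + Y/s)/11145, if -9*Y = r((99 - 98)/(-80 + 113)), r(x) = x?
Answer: -20066902849149641/151585909067948463900 ≈ -0.00013238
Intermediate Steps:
s = 8416733660/151 (s = -7 + (3919/(1/14223) - 16920/(-604)) = -7 + (3919/(1/14223) - 16920*(-1/604)) = -7 + (3919*14223 + 4230/151) = -7 + (55739937 + 4230/151) = -7 + 8416734717/151 = 8416733660/151 ≈ 5.5740e+7)
Y = -1/297 (Y = -(99 - 98)/(9*(-80 + 113)) = -1/(9*33) = -1/9*1/33 = -1/297 ≈ -0.0033670)
(-32110/21764 + Y/s)/11145 = (-32110/21764 - 1/(297*8416733660/151))/11145 = (-32110*1/21764 - 1/297*151/8416733660)*(1/11145) = (-16055/10882 - 151/2499769897020)*(1/11145) = -20066902849149641/13601248009685820*1/11145 = -20066902849149641/151585909067948463900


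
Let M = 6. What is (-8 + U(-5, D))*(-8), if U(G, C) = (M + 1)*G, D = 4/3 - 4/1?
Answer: 344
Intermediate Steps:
D = -8/3 (D = 4*(1/3) - 4*1 = 4/3 - 4 = -8/3 ≈ -2.6667)
U(G, C) = 7*G (U(G, C) = (6 + 1)*G = 7*G)
(-8 + U(-5, D))*(-8) = (-8 + 7*(-5))*(-8) = (-8 - 35)*(-8) = -43*(-8) = 344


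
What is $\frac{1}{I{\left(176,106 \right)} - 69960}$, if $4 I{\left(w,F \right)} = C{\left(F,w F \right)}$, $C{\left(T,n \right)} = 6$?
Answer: $- \frac{2}{139917} \approx -1.4294 \cdot 10^{-5}$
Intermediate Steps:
$I{\left(w,F \right)} = \frac{3}{2}$ ($I{\left(w,F \right)} = \frac{1}{4} \cdot 6 = \frac{3}{2}$)
$\frac{1}{I{\left(176,106 \right)} - 69960} = \frac{1}{\frac{3}{2} - 69960} = \frac{1}{- \frac{139917}{2}} = - \frac{2}{139917}$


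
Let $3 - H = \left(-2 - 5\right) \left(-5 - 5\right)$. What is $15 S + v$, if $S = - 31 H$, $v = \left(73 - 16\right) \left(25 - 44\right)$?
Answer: $30072$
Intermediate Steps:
$H = -67$ ($H = 3 - \left(-2 - 5\right) \left(-5 - 5\right) = 3 - \left(-7\right) \left(-10\right) = 3 - 70 = -67$)
$v = -1083$ ($v = 57 \left(-19\right) = -1083$)
$S = 2077$ ($S = \left(-31\right) \left(-67\right) = 2077$)
$15 S + v = 15 \cdot 2077 - 1083 = 31155 - 1083 = 30072$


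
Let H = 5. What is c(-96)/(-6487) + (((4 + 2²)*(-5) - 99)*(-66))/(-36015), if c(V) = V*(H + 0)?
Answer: -14074846/77876435 ≈ -0.18073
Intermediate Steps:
c(V) = 5*V (c(V) = V*(5 + 0) = V*5 = 5*V)
c(-96)/(-6487) + (((4 + 2²)*(-5) - 99)*(-66))/(-36015) = (5*(-96))/(-6487) + (((4 + 2²)*(-5) - 99)*(-66))/(-36015) = -480*(-1/6487) + (((4 + 4)*(-5) - 99)*(-66))*(-1/36015) = 480/6487 + ((8*(-5) - 99)*(-66))*(-1/36015) = 480/6487 + ((-40 - 99)*(-66))*(-1/36015) = 480/6487 - 139*(-66)*(-1/36015) = 480/6487 + 9174*(-1/36015) = 480/6487 - 3058/12005 = -14074846/77876435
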